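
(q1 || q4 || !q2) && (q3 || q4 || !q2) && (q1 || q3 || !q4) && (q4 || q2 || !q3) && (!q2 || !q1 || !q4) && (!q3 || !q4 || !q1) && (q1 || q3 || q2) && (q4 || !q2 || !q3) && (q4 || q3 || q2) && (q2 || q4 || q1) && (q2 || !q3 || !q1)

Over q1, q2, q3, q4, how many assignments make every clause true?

3

There are 2^4 = 16 truth assignments over (q1, q2, q3, q4).
Check each against the 11 clauses (columns in the order q1, q2, q3, q4):
  F F F F  ✗ fails (q1 || q3 || q2)
  F F F T  ✗ fails (q1 || q3 || !q4)
  F F T F  ✗ fails (q4 || q2 || !q3)
  F F T T  ✓ satisfies all
  F T F F  ✗ fails (q1 || q4 || !q2)
  F T F T  ✗ fails (q1 || q3 || !q4)
  F T T F  ✗ fails (q1 || q4 || !q2)
  F T T T  ✓ satisfies all
  T F F F  ✗ fails (q4 || q3 || q2)
  T F F T  ✓ satisfies all
  T F T F  ✗ fails (q4 || q2 || !q3)
  T F T T  ✗ fails (!q3 || !q4 || !q1)
  T T F F  ✗ fails (q3 || q4 || !q2)
  T T F T  ✗ fails (!q2 || !q1 || !q4)
  T T T F  ✗ fails (q4 || !q2 || !q3)
  T T T T  ✗ fails (!q2 || !q1 || !q4)
3 of the 16 rows are models.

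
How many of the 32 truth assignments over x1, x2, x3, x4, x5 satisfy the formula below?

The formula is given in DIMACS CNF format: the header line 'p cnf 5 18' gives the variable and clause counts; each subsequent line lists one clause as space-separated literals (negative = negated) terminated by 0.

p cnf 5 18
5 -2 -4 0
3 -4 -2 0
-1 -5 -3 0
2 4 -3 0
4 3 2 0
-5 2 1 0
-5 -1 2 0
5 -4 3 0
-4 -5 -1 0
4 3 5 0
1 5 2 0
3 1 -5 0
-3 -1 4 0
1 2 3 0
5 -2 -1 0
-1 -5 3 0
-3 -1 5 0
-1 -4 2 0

3

There are 2^5 = 32 truth assignments over (x1, x2, x3, x4, x5).
Split on x4. With x4 = True, the clauses containing x4 are satisfied and ¬x4 drops from the rest; 1 of the 2^4 = 16 assignments to the other variables satisfy what remains.
With x4 = False, by the same count on the reduced clause set, 2 assignments work.
Total: 1 + 2 = 3.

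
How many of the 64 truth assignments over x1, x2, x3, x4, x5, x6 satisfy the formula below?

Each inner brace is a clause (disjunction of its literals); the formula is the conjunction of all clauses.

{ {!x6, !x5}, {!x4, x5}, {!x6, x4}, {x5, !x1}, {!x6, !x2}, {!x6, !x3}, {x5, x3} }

18

There are 2^6 = 64 truth assignments over (x1, x2, x3, x4, x5, x6).
Split on x6. With x6 = true, the clauses containing x6 are satisfied and !x6 drops from the rest; 0 of the 2^5 = 32 assignments to the other variables satisfy what remains.
With x6 = false, by the same count on the reduced clause set, 18 assignments work.
Total: 0 + 18 = 18.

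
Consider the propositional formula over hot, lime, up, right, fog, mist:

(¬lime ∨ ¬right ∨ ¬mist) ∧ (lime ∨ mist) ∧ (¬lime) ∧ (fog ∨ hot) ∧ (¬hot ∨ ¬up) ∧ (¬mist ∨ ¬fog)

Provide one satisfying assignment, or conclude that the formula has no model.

(¬lime) alone gives lime = False.
(mist) alone gives mist = True.
(¬fog) alone gives fog = False.
(hot) alone gives hot = True.
(¬up) alone gives up = False.
Every clause is now satisfied; right is unconstrained.

hot ↦ True,  lime ↦ False,  up ↦ False,  right ↦ True,  fog ↦ False,  mist ↦ True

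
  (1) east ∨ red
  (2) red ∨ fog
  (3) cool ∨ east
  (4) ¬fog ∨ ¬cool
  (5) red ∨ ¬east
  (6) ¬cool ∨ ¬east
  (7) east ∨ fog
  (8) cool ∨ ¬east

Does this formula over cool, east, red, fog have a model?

Branch on east: set east = True.
From the singleton clause (red), red = True.
From the singleton clause (¬cool), cool = False.
That conflicts with the unit clause (cool).
That branch fails; take east = False instead.
From the singleton clause (red), red = True.
From the singleton clause (cool), cool = True.
From the singleton clause (¬fog), fog = False.
That conflicts with the unit clause (fog).
Neither east = True nor east = False works.
No assignment satisfies every clause.

Unsatisfiable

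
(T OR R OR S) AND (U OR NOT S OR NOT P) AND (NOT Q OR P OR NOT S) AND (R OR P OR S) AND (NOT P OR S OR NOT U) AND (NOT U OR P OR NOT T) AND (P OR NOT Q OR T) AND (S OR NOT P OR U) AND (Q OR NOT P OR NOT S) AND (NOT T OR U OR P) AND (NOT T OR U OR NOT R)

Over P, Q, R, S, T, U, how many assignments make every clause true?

10

There are 2^6 = 64 truth assignments over (P, Q, R, S, T, U).
Split on R. With R = true, the clauses containing R are satisfied and NOT R drops from the rest; 6 of the 2^5 = 32 assignments to the other variables satisfy what remains.
With R = false, by the same count on the reduced clause set, 4 assignments work.
(One model: P=F, Q=F, R=F, S=T, T=F, U=F.)
Total: 6 + 4 = 10.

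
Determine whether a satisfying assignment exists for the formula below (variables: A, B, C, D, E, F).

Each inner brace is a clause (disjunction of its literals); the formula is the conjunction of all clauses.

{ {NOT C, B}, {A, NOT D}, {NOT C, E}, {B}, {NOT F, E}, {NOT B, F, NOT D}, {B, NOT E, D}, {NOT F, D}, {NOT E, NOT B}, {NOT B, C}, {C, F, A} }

(B) alone gives B = true.
(NOT E) alone gives E = false.
(NOT C) alone gives C = false.
That conflicts with the unit clause (C).
No assignment satisfies every clause.

Unsatisfiable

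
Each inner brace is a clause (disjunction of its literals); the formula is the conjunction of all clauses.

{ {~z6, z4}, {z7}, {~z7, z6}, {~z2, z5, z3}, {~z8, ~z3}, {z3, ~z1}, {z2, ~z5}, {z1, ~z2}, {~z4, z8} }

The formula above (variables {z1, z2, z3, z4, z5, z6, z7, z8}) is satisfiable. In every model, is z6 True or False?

Suppose z6 = 0.
From the singleton clause (z7), z7 = 1.
That conflicts with the unit clause (~z7).
So every satisfying assignment has z6 = True.

True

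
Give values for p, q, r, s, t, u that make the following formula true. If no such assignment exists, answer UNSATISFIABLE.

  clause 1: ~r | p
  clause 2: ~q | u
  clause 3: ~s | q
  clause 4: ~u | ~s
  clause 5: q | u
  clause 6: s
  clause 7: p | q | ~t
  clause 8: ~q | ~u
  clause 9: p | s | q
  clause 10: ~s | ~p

The clause (s) is unit, so s = 1.
The clause (q) is unit, so q = 1.
The clause (u) is unit, so u = 1.
But (~u) is also a unit clause — contradiction.

UNSATISFIABLE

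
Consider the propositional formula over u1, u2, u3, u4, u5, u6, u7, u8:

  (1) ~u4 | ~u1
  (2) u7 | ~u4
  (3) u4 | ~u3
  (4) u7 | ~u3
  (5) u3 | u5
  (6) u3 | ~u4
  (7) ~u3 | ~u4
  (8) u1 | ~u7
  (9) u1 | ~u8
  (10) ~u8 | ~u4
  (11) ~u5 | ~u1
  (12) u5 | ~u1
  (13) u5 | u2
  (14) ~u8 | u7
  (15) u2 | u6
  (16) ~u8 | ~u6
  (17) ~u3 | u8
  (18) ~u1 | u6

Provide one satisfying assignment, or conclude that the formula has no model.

u1=0,  u2=1,  u3=0,  u4=0,  u5=1,  u6=0,  u7=0,  u8=0

Try u4 = 0.
From the singleton clause (~u3), u3 = 0.
From the singleton clause (u5), u5 = 1.
From the singleton clause (~u1), u1 = 0.
From the singleton clause (~u7), u7 = 0.
From the singleton clause (~u8), u8 = 0.
Try u2 = 1.
All clauses hold; u6 can take either value.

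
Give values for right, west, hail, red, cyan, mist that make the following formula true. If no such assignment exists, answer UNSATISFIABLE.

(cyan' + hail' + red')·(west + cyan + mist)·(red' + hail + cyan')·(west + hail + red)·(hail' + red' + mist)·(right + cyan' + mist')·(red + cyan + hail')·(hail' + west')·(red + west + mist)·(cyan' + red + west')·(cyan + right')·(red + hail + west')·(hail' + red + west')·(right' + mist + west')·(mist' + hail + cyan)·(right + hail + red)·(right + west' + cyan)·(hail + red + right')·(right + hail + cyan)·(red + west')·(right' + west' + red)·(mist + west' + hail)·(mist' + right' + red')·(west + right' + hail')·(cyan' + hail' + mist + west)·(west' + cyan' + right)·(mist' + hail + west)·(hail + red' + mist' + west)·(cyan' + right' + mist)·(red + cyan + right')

right ↦ 0, west ↦ 0, hail ↦ 1, red ↦ 1, cyan ↦ 0, mist ↦ 1

Suppose hail = 1.
The clause (west') is unit, so west = 0.
The clause (right') is unit, so right = 0.
Suppose cyan = 0.
The clause (mist) is unit, so mist = 1.
The clause (red) is unit, so red = 1.
All clauses are satisfied.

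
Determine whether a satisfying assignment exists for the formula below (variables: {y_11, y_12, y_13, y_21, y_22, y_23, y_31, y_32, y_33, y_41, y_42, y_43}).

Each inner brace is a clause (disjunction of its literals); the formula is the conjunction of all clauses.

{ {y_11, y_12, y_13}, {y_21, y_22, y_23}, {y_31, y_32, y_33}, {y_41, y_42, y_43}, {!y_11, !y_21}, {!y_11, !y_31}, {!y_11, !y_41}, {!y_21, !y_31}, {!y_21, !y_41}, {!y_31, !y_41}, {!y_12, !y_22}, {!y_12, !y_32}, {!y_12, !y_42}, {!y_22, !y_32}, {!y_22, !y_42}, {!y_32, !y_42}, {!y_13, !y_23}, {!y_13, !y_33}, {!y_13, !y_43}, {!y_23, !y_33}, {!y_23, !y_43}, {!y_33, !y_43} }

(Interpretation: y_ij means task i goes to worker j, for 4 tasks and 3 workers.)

Branch on y_11: set y_11 = false.
Branch on y_12: set y_12 = true.
The clause (!y_22) is unit, so y_22 = false.
The clause (!y_32) is unit, so y_32 = false.
The clause (!y_42) is unit, so y_42 = false.
Branch on y_21: set y_21 = true.
The clause (!y_31) is unit, so y_31 = false.
The clause (y_33) is unit, so y_33 = true.
The clause (!y_41) is unit, so y_41 = false.
The clause (y_43) is unit, so y_43 = true.
That conflicts with the unit clause (!y_43).
Backtrack on y_21: now try y_21 = false.
The clause (y_23) is unit, so y_23 = true.
The clause (!y_13) is unit, so y_13 = false.
The clause (!y_33) is unit, so y_33 = false.
The clause (y_31) is unit, so y_31 = true.
The clause (!y_41) is unit, so y_41 = false.
The clause (y_43) is unit, so y_43 = true.
That conflicts with the unit clause (!y_43).
Either choice for y_21 ends in contradiction.
Backtrack on y_12: now try y_12 = false.
The clause (y_13) is unit, so y_13 = true.
The clause (!y_23) is unit, so y_23 = false.
The clause (!y_33) is unit, so y_33 = false.
The clause (!y_43) is unit, so y_43 = false.
Branch on y_21: set y_21 = true.
The clause (!y_31) is unit, so y_31 = false.
The clause (y_32) is unit, so y_32 = true.
The clause (!y_41) is unit, so y_41 = false.
The clause (y_42) is unit, so y_42 = true.
That conflicts with the unit clause (!y_42).
Backtrack on y_21: now try y_21 = false.
The clause (y_22) is unit, so y_22 = true.
The clause (!y_32) is unit, so y_32 = false.
The clause (y_31) is unit, so y_31 = true.
The clause (!y_41) is unit, so y_41 = false.
The clause (y_42) is unit, so y_42 = true.
That conflicts with the unit clause (!y_42).
Either choice for y_21 ends in contradiction.
Either choice for y_12 ends in contradiction.
Backtrack on y_11: now try y_11 = true.
The clause (!y_21) is unit, so y_21 = false.
The clause (!y_31) is unit, so y_31 = false.
The clause (!y_41) is unit, so y_41 = false.
Branch on y_22: set y_22 = true.
The clause (!y_12) is unit, so y_12 = false.
The clause (!y_32) is unit, so y_32 = false.
The clause (y_33) is unit, so y_33 = true.
The clause (!y_42) is unit, so y_42 = false.
The clause (y_43) is unit, so y_43 = true.
That conflicts with the unit clause (!y_43).
Backtrack on y_22: now try y_22 = false.
The clause (y_23) is unit, so y_23 = true.
The clause (!y_13) is unit, so y_13 = false.
The clause (!y_33) is unit, so y_33 = false.
The clause (y_32) is unit, so y_32 = true.
The clause (!y_12) is unit, so y_12 = false.
The clause (!y_42) is unit, so y_42 = false.
The clause (y_43) is unit, so y_43 = true.
That conflicts with the unit clause (!y_43).
Either choice for y_22 ends in contradiction.
Either choice for y_11 ends in contradiction.
No assignment satisfies every clause.

No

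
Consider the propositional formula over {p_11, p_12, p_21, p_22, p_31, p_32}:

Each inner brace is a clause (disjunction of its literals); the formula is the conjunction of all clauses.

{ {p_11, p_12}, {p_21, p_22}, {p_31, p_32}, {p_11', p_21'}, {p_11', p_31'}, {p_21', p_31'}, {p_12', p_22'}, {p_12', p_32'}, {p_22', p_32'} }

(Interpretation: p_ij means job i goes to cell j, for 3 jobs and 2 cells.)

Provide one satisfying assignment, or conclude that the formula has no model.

UNSATISFIABLE

Branch on p_11: set p_11 = 1.
Unit clause (p_21') forces p_21 = 0.
Unit clause (p_22) forces p_22 = 1.
Unit clause (p_31') forces p_31 = 0.
Unit clause (p_32) forces p_32 = 1.
That conflicts with the unit clause (p_32').
So p_11 must be the other value — set p_11 = 0.
Unit clause (p_12) forces p_12 = 1.
Unit clause (p_22') forces p_22 = 0.
Unit clause (p_21) forces p_21 = 1.
Unit clause (p_31') forces p_31 = 0.
Unit clause (p_32) forces p_32 = 1.
That conflicts with the unit clause (p_32').
Either choice for p_11 ends in contradiction.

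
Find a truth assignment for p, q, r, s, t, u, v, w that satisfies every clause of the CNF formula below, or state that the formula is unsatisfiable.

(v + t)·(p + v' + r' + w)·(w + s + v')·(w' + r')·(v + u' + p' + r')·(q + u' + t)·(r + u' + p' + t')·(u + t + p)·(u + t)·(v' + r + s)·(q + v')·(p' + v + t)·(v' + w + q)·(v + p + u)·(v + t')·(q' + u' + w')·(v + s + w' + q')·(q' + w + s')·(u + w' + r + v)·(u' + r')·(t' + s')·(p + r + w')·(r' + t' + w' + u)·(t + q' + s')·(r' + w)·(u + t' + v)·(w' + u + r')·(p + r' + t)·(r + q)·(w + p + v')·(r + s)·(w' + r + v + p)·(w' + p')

UNSATISFIABLE

Case v = 1:
Unit clause (q) forces q = 1.
Case w = 1:
Unit clause (r') forces r = 0.
Unit clause (s) forces s = 1.
Unit clause (u') forces u = 0.
Unit clause (t) forces t = 1.
But (t') is also a unit clause — contradiction.
That branch fails; take w = 0 instead.
Unit clause (s) forces s = 1.
But (s') is also a unit clause — contradiction.
Both values of w lead to a conflict.
That branch fails; take v = 0 instead.
Unit clause (t) forces t = 1.
But (t') is also a unit clause — contradiction.
Both values of v lead to a conflict.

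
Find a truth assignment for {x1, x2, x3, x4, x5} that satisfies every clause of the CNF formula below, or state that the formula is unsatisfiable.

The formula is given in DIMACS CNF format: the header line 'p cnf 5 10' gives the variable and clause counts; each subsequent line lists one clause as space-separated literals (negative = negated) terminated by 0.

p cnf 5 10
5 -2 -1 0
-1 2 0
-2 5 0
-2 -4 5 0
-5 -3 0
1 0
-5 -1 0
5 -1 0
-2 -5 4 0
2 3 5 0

(x1) alone gives x1 = True.
(x2) alone gives x2 = True.
(x5) alone gives x5 = True.
That conflicts with the unit clause (¬x5).

UNSATISFIABLE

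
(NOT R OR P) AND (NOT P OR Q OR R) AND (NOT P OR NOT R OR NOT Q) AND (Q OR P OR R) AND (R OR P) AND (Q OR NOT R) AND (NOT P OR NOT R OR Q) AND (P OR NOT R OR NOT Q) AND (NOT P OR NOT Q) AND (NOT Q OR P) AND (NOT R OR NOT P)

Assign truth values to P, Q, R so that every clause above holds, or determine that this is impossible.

UNSATISFIABLE

Suppose R = false.
The clause (P) is unit, so P = true.
The clause (Q) is unit, so Q = true.
That conflicts with the unit clause (NOT Q).
Backtrack on R: now try R = true.
The clause (P) is unit, so P = true.
That conflicts with the unit clause (NOT P).
Either choice for R ends in contradiction.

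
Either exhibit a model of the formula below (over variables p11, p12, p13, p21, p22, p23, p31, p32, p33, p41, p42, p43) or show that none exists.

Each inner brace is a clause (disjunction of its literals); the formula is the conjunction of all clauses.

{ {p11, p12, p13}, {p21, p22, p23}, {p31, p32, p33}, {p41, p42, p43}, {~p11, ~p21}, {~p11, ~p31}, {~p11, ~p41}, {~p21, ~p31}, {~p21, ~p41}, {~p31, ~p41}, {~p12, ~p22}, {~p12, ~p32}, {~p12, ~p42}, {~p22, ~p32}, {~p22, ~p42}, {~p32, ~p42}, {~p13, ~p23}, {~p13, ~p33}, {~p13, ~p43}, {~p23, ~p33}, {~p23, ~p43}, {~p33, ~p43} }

Branch on p11: set p11 = 0.
Branch on p12: set p12 = 1.
(~p22) alone gives p22 = 0.
(~p32) alone gives p32 = 0.
(~p42) alone gives p42 = 0.
Branch on p21: set p21 = 1.
(~p31) alone gives p31 = 0.
(p33) alone gives p33 = 1.
(~p41) alone gives p41 = 0.
(p43) alone gives p43 = 1.
But (~p43) is also a unit clause — contradiction.
Undo p21 and try p21 = 0.
(p23) alone gives p23 = 1.
(~p13) alone gives p13 = 0.
(~p33) alone gives p33 = 0.
(p31) alone gives p31 = 1.
(~p41) alone gives p41 = 0.
(p43) alone gives p43 = 1.
But (~p43) is also a unit clause — contradiction.
Both values of p21 lead to a conflict.
Undo p12 and try p12 = 0.
(p13) alone gives p13 = 1.
(~p23) alone gives p23 = 0.
(~p33) alone gives p33 = 0.
(~p43) alone gives p43 = 0.
Branch on p21: set p21 = 1.
(~p31) alone gives p31 = 0.
(p32) alone gives p32 = 1.
(~p41) alone gives p41 = 0.
(p42) alone gives p42 = 1.
But (~p42) is also a unit clause — contradiction.
Undo p21 and try p21 = 0.
(p22) alone gives p22 = 1.
(~p32) alone gives p32 = 0.
(p31) alone gives p31 = 1.
(~p41) alone gives p41 = 0.
(p42) alone gives p42 = 1.
But (~p42) is also a unit clause — contradiction.
Both values of p21 lead to a conflict.
Both values of p12 lead to a conflict.
Undo p11 and try p11 = 1.
(~p21) alone gives p21 = 0.
(~p31) alone gives p31 = 0.
(~p41) alone gives p41 = 0.
Branch on p22: set p22 = 1.
(~p12) alone gives p12 = 0.
(~p32) alone gives p32 = 0.
(p33) alone gives p33 = 1.
(~p42) alone gives p42 = 0.
(p43) alone gives p43 = 1.
But (~p43) is also a unit clause — contradiction.
Undo p22 and try p22 = 0.
(p23) alone gives p23 = 1.
(~p13) alone gives p13 = 0.
(~p33) alone gives p33 = 0.
(p32) alone gives p32 = 1.
(~p12) alone gives p12 = 0.
(~p42) alone gives p42 = 0.
(p43) alone gives p43 = 1.
But (~p43) is also a unit clause — contradiction.
Both values of p22 lead to a conflict.
Both values of p11 lead to a conflict.

UNSATISFIABLE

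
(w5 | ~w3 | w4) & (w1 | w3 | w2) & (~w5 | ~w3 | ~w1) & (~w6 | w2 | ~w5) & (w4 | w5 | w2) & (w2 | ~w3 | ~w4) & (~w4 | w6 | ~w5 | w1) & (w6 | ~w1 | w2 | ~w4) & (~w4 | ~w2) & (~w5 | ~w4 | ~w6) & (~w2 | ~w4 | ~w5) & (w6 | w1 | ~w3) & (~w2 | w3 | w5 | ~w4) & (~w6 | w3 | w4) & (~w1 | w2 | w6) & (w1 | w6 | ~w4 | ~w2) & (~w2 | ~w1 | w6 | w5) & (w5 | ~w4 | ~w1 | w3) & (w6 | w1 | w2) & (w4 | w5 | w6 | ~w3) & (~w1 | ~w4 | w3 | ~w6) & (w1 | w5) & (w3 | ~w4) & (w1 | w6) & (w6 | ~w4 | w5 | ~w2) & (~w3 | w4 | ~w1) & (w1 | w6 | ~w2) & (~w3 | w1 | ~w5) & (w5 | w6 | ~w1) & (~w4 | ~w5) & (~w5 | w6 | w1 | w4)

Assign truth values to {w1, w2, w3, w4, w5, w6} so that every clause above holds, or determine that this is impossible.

w1: 1, w2: 1, w3: 0, w4: 0, w5: 1, w6: 0

Try w4 = 0.
Try w5 = 1.
Try w3 = 0.
(~w6) alone gives w6 = 0.
(w1) alone gives w1 = 1.
(w2) alone gives w2 = 1.
Every clause now holds.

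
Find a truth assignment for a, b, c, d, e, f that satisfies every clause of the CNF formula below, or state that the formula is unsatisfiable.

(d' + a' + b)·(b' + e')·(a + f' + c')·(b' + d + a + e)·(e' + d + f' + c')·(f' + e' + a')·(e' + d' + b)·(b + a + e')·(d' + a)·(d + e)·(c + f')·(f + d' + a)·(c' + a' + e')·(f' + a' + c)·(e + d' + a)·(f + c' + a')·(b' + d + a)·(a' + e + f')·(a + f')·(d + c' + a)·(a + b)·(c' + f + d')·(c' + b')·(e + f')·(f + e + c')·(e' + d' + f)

a ↦ 1,  b ↦ 0,  c ↦ 0,  d ↦ 0,  e ↦ 1,  f ↦ 0

Try b = 0.
Unit clause (a) forces a = 1.
Unit clause (d') forces d = 0.
Unit clause (e) forces e = 1.
Unit clause (f') forces f = 0.
Unit clause (c') forces c = 0.
Every clause now holds.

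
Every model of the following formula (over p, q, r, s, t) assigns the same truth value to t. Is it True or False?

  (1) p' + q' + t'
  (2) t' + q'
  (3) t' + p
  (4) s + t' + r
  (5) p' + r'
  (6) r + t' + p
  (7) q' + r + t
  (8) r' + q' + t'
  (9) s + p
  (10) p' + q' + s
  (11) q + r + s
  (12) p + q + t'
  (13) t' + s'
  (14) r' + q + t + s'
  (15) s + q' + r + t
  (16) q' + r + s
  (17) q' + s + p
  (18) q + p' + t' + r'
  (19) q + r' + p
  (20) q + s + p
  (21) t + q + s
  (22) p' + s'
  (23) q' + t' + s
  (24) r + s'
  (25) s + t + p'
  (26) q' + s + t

False

Suppose t = 1.
The clause (q') is unit, so q = 0.
The clause (p) is unit, so p = 1.
The clause (r') is unit, so r = 0.
The clause (s) is unit, so s = 1.
That conflicts with the unit clause (s').
So every satisfying assignment has t = False.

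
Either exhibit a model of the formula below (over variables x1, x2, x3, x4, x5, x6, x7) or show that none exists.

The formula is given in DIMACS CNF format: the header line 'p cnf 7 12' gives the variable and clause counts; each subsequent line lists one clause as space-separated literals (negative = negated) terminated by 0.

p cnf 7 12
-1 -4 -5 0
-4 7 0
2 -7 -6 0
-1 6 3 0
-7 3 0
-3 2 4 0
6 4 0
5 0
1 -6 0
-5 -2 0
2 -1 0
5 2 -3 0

From the singleton clause (x5), x5 = True.
From the singleton clause (¬x2), x2 = False.
From the singleton clause (¬x1), x1 = False.
From the singleton clause (¬x6), x6 = False.
From the singleton clause (x4), x4 = True.
From the singleton clause (x7), x7 = True.
From the singleton clause (x3), x3 = True.
All clauses are satisfied.

x1=False, x2=False, x3=True, x4=True, x5=True, x6=False, x7=True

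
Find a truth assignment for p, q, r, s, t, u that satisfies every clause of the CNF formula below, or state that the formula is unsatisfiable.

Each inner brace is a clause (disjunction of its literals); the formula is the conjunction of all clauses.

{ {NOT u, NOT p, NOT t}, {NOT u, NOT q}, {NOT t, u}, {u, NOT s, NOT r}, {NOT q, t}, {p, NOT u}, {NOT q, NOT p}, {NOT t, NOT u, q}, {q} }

Unit clause (q) forces q = true.
Unit clause (NOT u) forces u = false.
Unit clause (NOT t) forces t = false.
That conflicts with the unit clause (t).

UNSATISFIABLE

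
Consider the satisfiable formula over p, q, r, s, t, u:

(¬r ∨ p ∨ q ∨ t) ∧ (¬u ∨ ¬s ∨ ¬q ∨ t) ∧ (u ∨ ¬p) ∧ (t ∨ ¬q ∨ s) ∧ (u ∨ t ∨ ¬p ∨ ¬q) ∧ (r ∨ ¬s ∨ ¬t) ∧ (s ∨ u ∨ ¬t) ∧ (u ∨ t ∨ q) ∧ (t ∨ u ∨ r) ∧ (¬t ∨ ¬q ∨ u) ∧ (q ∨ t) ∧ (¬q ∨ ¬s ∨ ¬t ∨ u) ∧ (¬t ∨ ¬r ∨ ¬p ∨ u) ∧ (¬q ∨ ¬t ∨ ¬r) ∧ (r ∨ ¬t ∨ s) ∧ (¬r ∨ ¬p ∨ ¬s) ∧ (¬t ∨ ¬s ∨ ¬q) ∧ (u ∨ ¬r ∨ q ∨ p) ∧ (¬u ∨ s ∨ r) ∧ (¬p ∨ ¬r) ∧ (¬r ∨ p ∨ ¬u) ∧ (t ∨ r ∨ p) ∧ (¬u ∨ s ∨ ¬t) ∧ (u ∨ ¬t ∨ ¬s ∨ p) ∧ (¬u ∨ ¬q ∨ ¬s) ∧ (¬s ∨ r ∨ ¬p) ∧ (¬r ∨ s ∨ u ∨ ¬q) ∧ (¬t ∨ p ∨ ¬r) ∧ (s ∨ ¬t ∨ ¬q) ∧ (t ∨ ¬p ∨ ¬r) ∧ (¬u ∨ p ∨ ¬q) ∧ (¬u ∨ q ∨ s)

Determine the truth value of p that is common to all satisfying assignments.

Suppose p = True.
(u) alone gives u = True.
(¬r) alone gives r = False.
(s) alone gives s = True.
That conflicts with the unit clause (¬s).
So every satisfying assignment has p = False.

False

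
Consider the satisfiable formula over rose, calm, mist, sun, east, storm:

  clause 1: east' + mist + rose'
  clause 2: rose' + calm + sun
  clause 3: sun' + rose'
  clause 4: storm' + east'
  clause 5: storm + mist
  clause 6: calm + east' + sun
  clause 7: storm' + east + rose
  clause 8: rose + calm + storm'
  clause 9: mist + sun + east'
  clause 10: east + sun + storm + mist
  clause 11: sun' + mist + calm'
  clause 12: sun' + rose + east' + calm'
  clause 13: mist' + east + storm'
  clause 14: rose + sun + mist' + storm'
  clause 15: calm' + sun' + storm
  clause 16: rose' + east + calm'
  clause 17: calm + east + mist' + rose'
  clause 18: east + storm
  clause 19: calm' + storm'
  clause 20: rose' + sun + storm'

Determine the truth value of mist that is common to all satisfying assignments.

True

Suppose mist = 0.
Unit clause (storm) forces storm = 1.
Unit clause (east') forces east = 0.
Unit clause (rose) forces rose = 1.
Unit clause (sun') forces sun = 0.
That conflicts with the unit clause (sun).
So every satisfying assignment has mist = True.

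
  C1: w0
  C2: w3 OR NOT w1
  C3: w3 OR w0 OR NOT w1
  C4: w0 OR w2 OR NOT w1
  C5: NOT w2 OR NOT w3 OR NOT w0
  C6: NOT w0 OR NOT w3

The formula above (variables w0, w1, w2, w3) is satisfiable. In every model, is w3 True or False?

False

Suppose w3 = true.
(w0) alone gives w0 = true.
Now (NOT w0) is unsatisfied and unit — conflict.
So every satisfying assignment has w3 = False.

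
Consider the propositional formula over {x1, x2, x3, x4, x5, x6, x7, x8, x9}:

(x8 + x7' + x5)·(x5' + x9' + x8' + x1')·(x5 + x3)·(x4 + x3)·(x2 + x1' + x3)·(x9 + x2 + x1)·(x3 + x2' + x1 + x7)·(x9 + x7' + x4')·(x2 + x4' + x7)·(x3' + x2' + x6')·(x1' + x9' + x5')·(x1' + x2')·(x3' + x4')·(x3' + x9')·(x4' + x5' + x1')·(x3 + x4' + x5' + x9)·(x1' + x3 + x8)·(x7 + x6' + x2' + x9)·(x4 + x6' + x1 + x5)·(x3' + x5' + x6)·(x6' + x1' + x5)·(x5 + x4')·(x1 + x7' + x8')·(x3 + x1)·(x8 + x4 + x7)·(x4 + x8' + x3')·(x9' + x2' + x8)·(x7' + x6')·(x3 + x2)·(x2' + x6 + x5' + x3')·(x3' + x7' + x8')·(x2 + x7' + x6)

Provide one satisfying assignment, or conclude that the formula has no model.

Branch on x5: set x5 = 1.
Branch on x4: set x4 = 1.
The clause (x3') is unit, so x3 = 0.
The clause (x1') is unit, so x1 = 0.
That conflicts with the unit clause (x1).
That branch fails; take x4 = 0 instead.
The clause (x3) is unit, so x3 = 1.
The clause (x9') is unit, so x9 = 0.
The clause (x6) is unit, so x6 = 1.
The clause (x2') is unit, so x2 = 0.
The clause (x1) is unit, so x1 = 1.
The clause (x8') is unit, so x8 = 0.
The clause (x7) is unit, so x7 = 1.
That conflicts with the unit clause (x7').
Both values of x4 lead to a conflict.
That branch fails; take x5 = 0 instead.
The clause (x3) is unit, so x3 = 1.
The clause (x4') is unit, so x4 = 0.
The clause (x9') is unit, so x9 = 0.
The clause (x8') is unit, so x8 = 0.
The clause (x7') is unit, so x7 = 0.
That conflicts with the unit clause (x7).
Both values of x5 lead to a conflict.

UNSATISFIABLE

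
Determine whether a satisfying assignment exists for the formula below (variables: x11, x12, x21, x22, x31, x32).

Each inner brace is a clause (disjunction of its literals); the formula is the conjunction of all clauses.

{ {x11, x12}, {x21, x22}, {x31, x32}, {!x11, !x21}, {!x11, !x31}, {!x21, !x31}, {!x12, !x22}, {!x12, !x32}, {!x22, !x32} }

Try x11 = true.
The clause (!x21) is unit, so x21 = false.
The clause (x22) is unit, so x22 = true.
The clause (!x31) is unit, so x31 = false.
The clause (x32) is unit, so x32 = true.
That conflicts with the unit clause (!x32).
Undo x11 and try x11 = false.
The clause (x12) is unit, so x12 = true.
The clause (!x22) is unit, so x22 = false.
The clause (x21) is unit, so x21 = true.
The clause (!x31) is unit, so x31 = false.
The clause (x32) is unit, so x32 = true.
That conflicts with the unit clause (!x32).
Neither x11 = true nor x11 = false works.
No assignment satisfies every clause.

No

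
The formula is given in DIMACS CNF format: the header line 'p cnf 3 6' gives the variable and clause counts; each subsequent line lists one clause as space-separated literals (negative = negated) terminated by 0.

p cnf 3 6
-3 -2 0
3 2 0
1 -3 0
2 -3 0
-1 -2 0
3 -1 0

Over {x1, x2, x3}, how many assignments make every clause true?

1

There are 2^3 = 8 truth assignments over (x1, x2, x3).
Check each against the 6 clauses (columns in the order x1, x2, x3):
  F F F  ✗ fails (x3 ∨ x2)
  F F T  ✗ fails (x1 ∨ ¬x3)
  F T F  ✓ satisfies all
  F T T  ✗ fails (¬x3 ∨ ¬x2)
  T F F  ✗ fails (x3 ∨ x2)
  T F T  ✗ fails (x2 ∨ ¬x3)
  T T F  ✗ fails (¬x1 ∨ ¬x2)
  T T T  ✗ fails (¬x3 ∨ ¬x2)
1 of the 8 rows is a model.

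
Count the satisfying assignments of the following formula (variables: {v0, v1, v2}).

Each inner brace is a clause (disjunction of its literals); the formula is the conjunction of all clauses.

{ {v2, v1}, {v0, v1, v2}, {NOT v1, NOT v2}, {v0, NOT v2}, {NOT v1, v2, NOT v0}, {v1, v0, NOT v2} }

There are 2^3 = 8 truth assignments over (v0, v1, v2).
Check each against the 6 clauses (columns in the order v0, v1, v2):
  F F F  ✗ fails (v2 OR v1)
  F F T  ✗ fails (v0 OR NOT v2)
  F T F  ✓ satisfies all
  F T T  ✗ fails (NOT v1 OR NOT v2)
  T F F  ✗ fails (v2 OR v1)
  T F T  ✓ satisfies all
  T T F  ✗ fails (NOT v1 OR v2 OR NOT v0)
  T T T  ✗ fails (NOT v1 OR NOT v2)
2 of the 8 rows are models.

2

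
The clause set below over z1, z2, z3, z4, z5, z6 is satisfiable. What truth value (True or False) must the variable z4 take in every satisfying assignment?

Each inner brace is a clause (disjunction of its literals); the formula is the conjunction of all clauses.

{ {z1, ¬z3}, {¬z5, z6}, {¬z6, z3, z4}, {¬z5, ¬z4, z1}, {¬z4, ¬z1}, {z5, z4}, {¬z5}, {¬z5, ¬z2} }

Suppose z4 = False.
Unit clause (z5) forces z5 = True.
That conflicts with the unit clause (¬z5).
So every satisfying assignment has z4 = True.

True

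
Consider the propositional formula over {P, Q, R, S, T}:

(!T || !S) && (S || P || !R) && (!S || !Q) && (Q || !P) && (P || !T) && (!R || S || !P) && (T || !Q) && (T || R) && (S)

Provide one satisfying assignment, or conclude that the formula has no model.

P: false; Q: false; R: true; S: true; T: false

The clause (S) is unit, so S = true.
The clause (!T) is unit, so T = false.
The clause (!Q) is unit, so Q = false.
The clause (!P) is unit, so P = false.
The clause (R) is unit, so R = true.
All clauses are satisfied.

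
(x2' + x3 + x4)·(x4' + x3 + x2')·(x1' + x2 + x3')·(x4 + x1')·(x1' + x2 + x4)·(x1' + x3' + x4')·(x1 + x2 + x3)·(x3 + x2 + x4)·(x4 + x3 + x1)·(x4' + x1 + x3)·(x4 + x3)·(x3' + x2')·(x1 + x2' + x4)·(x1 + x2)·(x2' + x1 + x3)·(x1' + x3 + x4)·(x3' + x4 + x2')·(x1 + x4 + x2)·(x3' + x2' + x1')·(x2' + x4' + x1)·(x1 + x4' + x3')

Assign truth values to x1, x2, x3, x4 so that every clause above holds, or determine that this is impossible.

x1: 1,  x2: 0,  x3: 0,  x4: 1

Try x4 = 1.
Try x3 = 0.
The clause (x2') is unit, so x2 = 0.
The clause (x1) is unit, so x1 = 1.
All clauses are satisfied.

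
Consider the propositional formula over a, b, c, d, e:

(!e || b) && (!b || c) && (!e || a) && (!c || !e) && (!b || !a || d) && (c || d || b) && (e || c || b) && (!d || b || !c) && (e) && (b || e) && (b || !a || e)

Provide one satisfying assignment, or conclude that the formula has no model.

From the singleton clause (e), e = true.
From the singleton clause (b), b = true.
From the singleton clause (c), c = true.
But (!c) is also a unit clause — contradiction.

UNSATISFIABLE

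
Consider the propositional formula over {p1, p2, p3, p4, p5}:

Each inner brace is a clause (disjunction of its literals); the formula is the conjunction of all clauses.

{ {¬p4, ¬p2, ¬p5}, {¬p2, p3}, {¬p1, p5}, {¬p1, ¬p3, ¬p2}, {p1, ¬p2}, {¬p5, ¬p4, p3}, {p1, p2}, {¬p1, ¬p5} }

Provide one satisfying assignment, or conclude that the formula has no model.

Branch on p2: set p2 = False.
(p1) alone gives p1 = True.
(p5) alone gives p5 = True.
Now (¬p5) is unsatisfied and unit — conflict.
Backtrack on p2: now try p2 = True.
(p3) alone gives p3 = True.
(¬p1) alone gives p1 = False.
Now (p1) is unsatisfied and unit — conflict.
Either choice for p2 ends in contradiction.

UNSATISFIABLE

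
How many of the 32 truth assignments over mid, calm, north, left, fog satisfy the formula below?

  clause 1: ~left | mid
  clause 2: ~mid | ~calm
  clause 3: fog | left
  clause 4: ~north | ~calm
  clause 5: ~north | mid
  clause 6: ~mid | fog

6

There are 2^5 = 32 truth assignments over (mid, calm, north, left, fog).
Split on north. With north = 1, the clauses containing north are satisfied and ~north drops from the rest; 2 of the 2^4 = 16 assignments to the other variables satisfy what remains.
With north = 0, by the same count on the reduced clause set, 4 assignments work.
(One model: mid=F, calm=F, north=F, left=F, fog=T.)
Total: 2 + 4 = 6.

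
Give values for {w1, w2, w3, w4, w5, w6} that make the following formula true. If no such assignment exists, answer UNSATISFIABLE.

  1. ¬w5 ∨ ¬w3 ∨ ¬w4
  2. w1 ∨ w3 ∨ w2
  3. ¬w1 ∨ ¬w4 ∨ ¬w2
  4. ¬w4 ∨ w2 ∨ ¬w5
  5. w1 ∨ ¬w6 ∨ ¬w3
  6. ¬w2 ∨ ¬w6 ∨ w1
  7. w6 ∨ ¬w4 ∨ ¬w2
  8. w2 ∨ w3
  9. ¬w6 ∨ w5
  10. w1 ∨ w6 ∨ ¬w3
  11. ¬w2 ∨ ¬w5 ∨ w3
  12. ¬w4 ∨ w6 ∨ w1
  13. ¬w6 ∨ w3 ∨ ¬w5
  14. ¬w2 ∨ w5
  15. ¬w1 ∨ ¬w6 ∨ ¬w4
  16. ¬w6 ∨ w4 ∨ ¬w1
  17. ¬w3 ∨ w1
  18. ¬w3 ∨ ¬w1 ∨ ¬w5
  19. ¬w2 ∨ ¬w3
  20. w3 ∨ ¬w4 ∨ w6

w1: True; w2: False; w3: True; w4: False; w5: False; w6: False

Try w2 = False.
(w3) alone gives w3 = True.
(w1) alone gives w1 = True.
(¬w5) alone gives w5 = False.
(¬w6) alone gives w6 = False.
No clause remains; w4 is free.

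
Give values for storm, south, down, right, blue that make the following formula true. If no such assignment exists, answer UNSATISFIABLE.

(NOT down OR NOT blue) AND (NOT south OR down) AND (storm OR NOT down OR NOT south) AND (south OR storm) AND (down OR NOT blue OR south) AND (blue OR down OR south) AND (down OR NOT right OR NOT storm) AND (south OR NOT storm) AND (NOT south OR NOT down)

Try down = false.
(NOT south) alone gives south = false.
(storm) alone gives storm = true.
Now (NOT storm) is unsatisfied and unit — conflict.
Undo down and try down = true.
(NOT blue) alone gives blue = false.
(NOT south) alone gives south = false.
(storm) alone gives storm = true.
Now (NOT storm) is unsatisfied and unit — conflict.
Neither down = true nor down = false works.

UNSATISFIABLE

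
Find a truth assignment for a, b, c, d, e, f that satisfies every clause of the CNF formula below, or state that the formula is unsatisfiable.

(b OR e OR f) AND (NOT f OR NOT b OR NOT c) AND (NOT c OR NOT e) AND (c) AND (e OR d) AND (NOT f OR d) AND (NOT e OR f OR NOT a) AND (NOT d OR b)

a: true, b: true, c: true, d: true, e: false, f: false

The clause (c) is unit, so c = true.
The clause (NOT e) is unit, so e = false.
The clause (d) is unit, so d = true.
The clause (b) is unit, so b = true.
The clause (NOT f) is unit, so f = false.
Every clause is now satisfied; a is unconstrained.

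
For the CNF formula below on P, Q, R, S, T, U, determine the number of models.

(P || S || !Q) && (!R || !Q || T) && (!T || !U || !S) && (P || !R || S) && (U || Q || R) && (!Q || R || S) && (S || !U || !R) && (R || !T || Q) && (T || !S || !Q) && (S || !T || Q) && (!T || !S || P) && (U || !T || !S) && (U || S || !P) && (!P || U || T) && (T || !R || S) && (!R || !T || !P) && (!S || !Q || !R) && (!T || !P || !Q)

7

There are 2^6 = 64 truth assignments over (P, Q, R, S, T, U).
Split on S. With S = true, the clauses containing S are satisfied and !S drops from the rest; 5 of the 2^5 = 32 assignments to the other variables satisfy what remains.
With S = false, by the same count on the reduced clause set, 2 assignments work.
(One model: P=F, Q=F, R=F, S=F, T=F, U=T.)
Total: 5 + 2 = 7.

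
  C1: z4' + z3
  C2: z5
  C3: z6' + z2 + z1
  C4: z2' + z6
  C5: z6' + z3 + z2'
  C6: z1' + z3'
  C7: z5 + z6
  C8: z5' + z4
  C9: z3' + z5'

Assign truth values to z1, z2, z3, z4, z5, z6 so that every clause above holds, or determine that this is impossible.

Unit clause (z5) forces z5 = 1.
Unit clause (z4) forces z4 = 1.
Unit clause (z3) forces z3 = 1.
That conflicts with the unit clause (z3').

UNSATISFIABLE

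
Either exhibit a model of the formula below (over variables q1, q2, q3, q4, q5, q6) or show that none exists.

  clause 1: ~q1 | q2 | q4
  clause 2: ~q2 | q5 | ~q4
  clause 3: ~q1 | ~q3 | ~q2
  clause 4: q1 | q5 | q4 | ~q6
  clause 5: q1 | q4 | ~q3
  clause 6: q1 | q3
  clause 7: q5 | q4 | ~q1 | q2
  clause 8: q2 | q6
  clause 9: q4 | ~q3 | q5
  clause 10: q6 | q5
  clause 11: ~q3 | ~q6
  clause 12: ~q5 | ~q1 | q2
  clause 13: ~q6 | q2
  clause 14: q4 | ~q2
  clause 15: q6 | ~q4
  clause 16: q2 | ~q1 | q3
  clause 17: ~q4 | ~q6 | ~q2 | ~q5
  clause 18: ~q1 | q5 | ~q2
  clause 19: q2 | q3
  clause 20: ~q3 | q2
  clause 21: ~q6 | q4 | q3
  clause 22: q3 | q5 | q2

Suppose q1 = 1.
Suppose q2 = 1.
(~q3) alone gives q3 = 0.
(q4) alone gives q4 = 1.
(q5) alone gives q5 = 1.
(q6) alone gives q6 = 1.
But (~q6) is also a unit clause — contradiction.
So q2 must be the other value — set q2 = 0.
(q4) alone gives q4 = 1.
(q6) alone gives q6 = 1.
But (~q6) is also a unit clause — contradiction.
Neither q2 = 1 nor q2 = 0 works.
So q1 must be the other value — set q1 = 0.
(q3) alone gives q3 = 1.
(q4) alone gives q4 = 1.
(~q6) alone gives q6 = 0.
But (q6) is also a unit clause — contradiction.
Neither q1 = 1 nor q1 = 0 works.

UNSATISFIABLE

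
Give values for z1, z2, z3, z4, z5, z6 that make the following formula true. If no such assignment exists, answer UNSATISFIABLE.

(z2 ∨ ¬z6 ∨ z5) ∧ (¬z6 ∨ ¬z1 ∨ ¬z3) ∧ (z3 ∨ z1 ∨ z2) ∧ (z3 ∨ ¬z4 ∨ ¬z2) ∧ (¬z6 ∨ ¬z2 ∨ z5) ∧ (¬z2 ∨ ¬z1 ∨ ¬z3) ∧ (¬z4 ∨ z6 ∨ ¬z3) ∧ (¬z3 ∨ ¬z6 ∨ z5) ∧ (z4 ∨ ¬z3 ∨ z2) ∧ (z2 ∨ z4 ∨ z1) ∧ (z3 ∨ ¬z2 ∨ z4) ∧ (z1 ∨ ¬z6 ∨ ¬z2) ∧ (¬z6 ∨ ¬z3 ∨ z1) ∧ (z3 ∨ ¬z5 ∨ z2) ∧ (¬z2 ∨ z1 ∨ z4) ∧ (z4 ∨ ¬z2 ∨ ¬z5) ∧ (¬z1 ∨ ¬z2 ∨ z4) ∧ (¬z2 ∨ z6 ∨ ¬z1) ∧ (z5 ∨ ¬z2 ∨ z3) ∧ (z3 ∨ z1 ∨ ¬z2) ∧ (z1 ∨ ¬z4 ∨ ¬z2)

Try z2 = False.
Try z6 = False.
Try z3 = False.
Unit clause (z1) forces z1 = True.
Unit clause (¬z5) forces z5 = False.
No clause remains; z4 is free.

z1: True,  z2: False,  z3: False,  z4: False,  z5: False,  z6: False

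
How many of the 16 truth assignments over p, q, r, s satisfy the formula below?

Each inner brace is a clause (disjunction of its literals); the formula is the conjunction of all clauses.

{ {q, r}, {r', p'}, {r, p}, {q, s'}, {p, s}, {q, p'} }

3

There are 2^4 = 16 truth assignments over (p, q, r, s).
Split on p. With p = 1, the clauses containing p are satisfied and p' drops from the rest; 2 of the 2^3 = 8 assignments to the other variables satisfy what remains.
With p = 0, by the same count on the reduced clause set, 1 assignment works.
(One model: p=F, q=T, r=T, s=T.)
Total: 2 + 1 = 3.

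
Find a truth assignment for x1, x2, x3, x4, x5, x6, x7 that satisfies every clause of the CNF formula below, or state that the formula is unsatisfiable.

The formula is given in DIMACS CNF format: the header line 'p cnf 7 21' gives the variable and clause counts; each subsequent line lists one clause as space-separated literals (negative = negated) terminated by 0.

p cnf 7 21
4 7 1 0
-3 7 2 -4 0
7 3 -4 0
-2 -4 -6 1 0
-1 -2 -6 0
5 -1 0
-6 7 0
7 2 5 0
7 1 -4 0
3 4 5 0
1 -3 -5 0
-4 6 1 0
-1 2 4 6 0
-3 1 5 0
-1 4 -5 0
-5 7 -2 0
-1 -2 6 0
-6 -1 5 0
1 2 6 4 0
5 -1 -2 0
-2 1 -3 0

x1: False,  x2: True,  x3: False,  x4: False,  x5: True,  x6: True,  x7: True

Suppose x5 = True.
Suppose x6 = True.
(x7) alone gives x7 = True.
Suppose x1 = False.
(¬x3) alone gives x3 = False.
Suppose x2 = True.
(¬x4) alone gives x4 = False.
All clauses are satisfied.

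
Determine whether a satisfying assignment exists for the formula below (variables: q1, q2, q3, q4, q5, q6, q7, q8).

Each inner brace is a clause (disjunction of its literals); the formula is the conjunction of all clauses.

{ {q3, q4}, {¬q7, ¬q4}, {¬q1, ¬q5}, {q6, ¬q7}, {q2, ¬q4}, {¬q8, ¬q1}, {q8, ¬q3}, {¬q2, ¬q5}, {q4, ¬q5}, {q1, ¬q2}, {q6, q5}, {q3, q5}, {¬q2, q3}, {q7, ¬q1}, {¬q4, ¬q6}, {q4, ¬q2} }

Yes, satisfiable

Try q3 = True.
Unit clause (q8) forces q8 = True.
Unit clause (¬q1) forces q1 = False.
Unit clause (¬q2) forces q2 = False.
Unit clause (¬q4) forces q4 = False.
Unit clause (¬q5) forces q5 = False.
Unit clause (q6) forces q6 = True.
All clauses hold; q7 can take either value.
A satisfying assignment: q1=False,  q2=False,  q3=True,  q4=False,  q5=False,  q6=True,  q7=True,  q8=True.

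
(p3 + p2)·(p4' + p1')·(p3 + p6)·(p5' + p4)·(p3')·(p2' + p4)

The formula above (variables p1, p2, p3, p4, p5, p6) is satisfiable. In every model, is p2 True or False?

Suppose p2 = 0.
(p3) alone gives p3 = 1.
Now (p3') is unsatisfied and unit — conflict.
So every satisfying assignment has p2 = True.

True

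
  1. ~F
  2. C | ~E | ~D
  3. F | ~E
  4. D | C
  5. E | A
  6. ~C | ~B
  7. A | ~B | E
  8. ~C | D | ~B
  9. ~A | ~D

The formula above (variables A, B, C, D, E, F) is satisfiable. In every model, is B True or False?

False

Suppose B = 1.
(~F) alone gives F = 0.
(~E) alone gives E = 0.
(A) alone gives A = 1.
(~C) alone gives C = 0.
(D) alone gives D = 1.
But (~D) is also a unit clause — contradiction.
So every satisfying assignment has B = False.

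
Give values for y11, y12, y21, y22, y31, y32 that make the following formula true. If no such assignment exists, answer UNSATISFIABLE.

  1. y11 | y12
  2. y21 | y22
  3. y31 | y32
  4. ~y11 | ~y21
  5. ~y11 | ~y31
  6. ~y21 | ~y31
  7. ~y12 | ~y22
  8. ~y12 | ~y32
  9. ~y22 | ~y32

UNSATISFIABLE

Branch on y11: set y11 = 1.
From the singleton clause (~y21), y21 = 0.
From the singleton clause (y22), y22 = 1.
From the singleton clause (~y31), y31 = 0.
From the singleton clause (y32), y32 = 1.
That conflicts with the unit clause (~y32).
So y11 must be the other value — set y11 = 0.
From the singleton clause (y12), y12 = 1.
From the singleton clause (~y22), y22 = 0.
From the singleton clause (y21), y21 = 1.
From the singleton clause (~y31), y31 = 0.
From the singleton clause (y32), y32 = 1.
That conflicts with the unit clause (~y32).
Both values of y11 lead to a conflict.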